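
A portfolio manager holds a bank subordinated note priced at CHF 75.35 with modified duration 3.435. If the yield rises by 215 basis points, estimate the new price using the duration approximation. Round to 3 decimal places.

Duration approximation: ΔP/P ≈ -D_mod · Δy = -3.435 × (+0.0215) = -0.0738525.
New price ≈ 75.35 × (1 - 0.0738525) = 69.785214125.

CHF 69.785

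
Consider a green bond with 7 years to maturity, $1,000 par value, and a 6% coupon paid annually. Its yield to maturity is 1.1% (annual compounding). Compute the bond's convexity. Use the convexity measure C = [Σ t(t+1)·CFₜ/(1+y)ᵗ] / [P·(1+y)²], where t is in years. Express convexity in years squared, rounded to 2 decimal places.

With y = 0.011:
  t   CF        PV=CF/(1+0.011)^t    t·PV        t(t+1)·PV
  1        60.00        59.3472        59.3472         118.6944
  2        60.00        58.7015       117.4029         352.2088
  3        60.00        58.0628       174.1883         696.7533
  4        60.00        57.4310       229.7241       1,148.6207
  5        60.00        56.8062       284.0308       1,704.1850
  6        60.00        56.1881       337.1286       2,359.9000
  7     1,060.00       981.8559     6,872.9916      54,983.9332
  Σ                  1,328.3927     8,074.8136      61,364.2953
P = 1,328.3927.
Convexity = Σ t(t+1)·PV / [P·(1+y)²] = 61,364.2953 / (1,328.3927 × 1.022121) = 45.19464.

45.19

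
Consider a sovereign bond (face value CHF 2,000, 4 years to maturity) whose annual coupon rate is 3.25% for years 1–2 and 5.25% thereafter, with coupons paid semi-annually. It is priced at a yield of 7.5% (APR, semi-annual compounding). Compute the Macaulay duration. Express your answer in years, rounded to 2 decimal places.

3.74 years

Periodic yield y = 0.0375. Discount each cash flow and weight by its period:
  t   CF        PV=CF/(1+0.0375)^t    t·PV
  1        32.50        31.3253        31.3253
  2        32.50        30.1931        60.3861
  3        32.50        29.1017        87.3052
  4        32.50        28.0499       112.1995
  5        52.50        43.6736       218.3679
  6        52.50        42.0950       252.5701
  7        52.50        40.5735       284.0146
  8     2,052.50     1,528.8973    12,231.1787
  Σ                  1,773.9094    13,277.3474
Price P = Σ PV = 1,773.9094.
Macaulay duration = Σ(t·PV) / P = 13,277.3474 / 1,773.9094 = 7.48479 half-year periods.
In years: 7.48479 / 2 = 3.74240 years.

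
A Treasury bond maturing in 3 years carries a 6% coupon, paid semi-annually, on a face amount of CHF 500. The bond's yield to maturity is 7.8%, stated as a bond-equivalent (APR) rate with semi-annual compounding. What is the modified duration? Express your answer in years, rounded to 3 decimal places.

2.679 years

Periodic yield y = 0.039. First find Macaulay duration:
  t   CF        PV=CF/(1+0.039)^t    t·PV
  1        15.00        14.4370        14.4370
  2        15.00        13.8951        27.7901
  3        15.00        13.3735        40.1205
  4        15.00        12.8715        51.4860
  5        15.00        12.3884        61.9418
  6       515.00       409.3680     2,456.2083
  Σ                    476.3334     2,651.9836
P = 476.3334; Macaulay duration = 2,651.9836 / 476.3334 = 5.56749 half-year periods = 2.78375 years.
Modified duration = D_Mac / (1 + y) = 2.78375 / 1.039 = 2.67926 years.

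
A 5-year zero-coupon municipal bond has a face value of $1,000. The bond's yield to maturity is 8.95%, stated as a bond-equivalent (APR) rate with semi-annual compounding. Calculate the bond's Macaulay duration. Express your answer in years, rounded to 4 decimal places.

5.0000 years

A zero-coupon bond has a single cash flow at maturity, so its Macaulay duration equals its maturity: 5 years.
(Equivalently: 10 semi-annual periods ÷ 2 = 5 years.)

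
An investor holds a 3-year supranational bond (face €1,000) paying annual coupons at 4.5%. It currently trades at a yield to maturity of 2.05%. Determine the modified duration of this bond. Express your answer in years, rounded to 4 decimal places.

Periodic yield y = 0.0205. First find Macaulay duration:
  t   CF        PV=CF/(1+0.0205)^t    t·PV
  1        45.00        44.0960        44.0960
  2        45.00        43.2102        86.4204
  3     1,045.00       983.2801     2,949.8404
  Σ                  1,070.5864     3,080.3569
P = 1,070.5864; Macaulay duration = 3,080.3569 / 1,070.5864 = 2.87726 years.
Modified duration = D_Mac / (1 + y) = 2.87726 / 1.0205 = 2.81946 years.

2.8195 years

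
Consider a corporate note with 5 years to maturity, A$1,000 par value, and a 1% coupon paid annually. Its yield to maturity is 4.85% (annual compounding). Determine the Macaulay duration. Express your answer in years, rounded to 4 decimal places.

4.8906 years

Periodic yield y = 0.0485. Discount each cash flow and weight by its year:
  t   CF        PV=CF/(1+0.0485)^t    t·PV
  1        10.00         9.5374         9.5374
  2        10.00         9.0963        18.1925
  3        10.00         8.6755        26.0265
  4        10.00         8.2742        33.0968
  5     1,010.00       797.0383     3,985.1916
  Σ                    832.6217     4,072.0449
Price P = Σ PV = 832.6217.
Macaulay duration = Σ(t·PV) / P = 4,072.0449 / 832.6217 = 4.89063 years.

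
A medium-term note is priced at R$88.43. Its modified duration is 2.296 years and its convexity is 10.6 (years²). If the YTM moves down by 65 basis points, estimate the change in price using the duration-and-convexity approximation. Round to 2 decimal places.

+R$1.34

Duration effect: -D_mod·Δy = -2.296 × (-0.0065) = +0.014924
Convexity effect: ½·C·(Δy)² = 0.5 × 10.6 × (-0.0065)² = +0.000223925
ΔP/P ≈ +0.014924 + 0.000223925 = +0.015147925
ΔP ≈ 88.43 × (+0.015147925) = +1.33953100775.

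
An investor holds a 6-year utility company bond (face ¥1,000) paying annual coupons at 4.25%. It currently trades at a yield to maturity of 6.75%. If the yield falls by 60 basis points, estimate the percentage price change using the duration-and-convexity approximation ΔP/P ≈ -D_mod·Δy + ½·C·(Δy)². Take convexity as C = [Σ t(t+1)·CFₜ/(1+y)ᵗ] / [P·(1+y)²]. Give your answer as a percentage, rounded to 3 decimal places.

+3.079%

With y = 0.0675:
  t   CF        PV=CF/(1+0.0675)^t    t·PV        t(t+1)·PV
  1        42.50        39.8126        39.8126          79.6253
  2        42.50        37.2952        74.5904         223.7713
  3        42.50        34.9370       104.8109         419.2437
  4        42.50        32.7278       130.9114         654.5569
  5        42.50        30.6584       153.2920         919.7521
  6     1,042.50       704.4802     4,226.8809      29,588.1664
  Σ                    879.9112     4,730.2983      31,885.1156
P = 879.9112; D_Mac = 5.37588 yrs; D_mod = 5.03595 yrs; C = 31.79899.
Duration effect: -5.03595 × (-0.006) = +0.030216
Convexity effect: 0.5 × 31.79899 × (-0.006)² = +0.0005724
ΔP/P ≈ +0.030216 + 0.0005724 = +0.030788 = +3.0788%.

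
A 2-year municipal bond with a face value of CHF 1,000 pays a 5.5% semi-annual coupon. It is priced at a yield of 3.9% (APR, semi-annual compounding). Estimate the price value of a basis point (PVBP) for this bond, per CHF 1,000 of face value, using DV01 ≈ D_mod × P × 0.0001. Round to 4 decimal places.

CHF 0.1943

Periodic yield y = 0.0195.
  t   CF        PV=CF/(1+0.0195)^t    t·PV
  1        27.50        26.9740        26.9740
  2        27.50        26.4581        52.9161
  3        27.50        25.9520        77.8560
  4     1,027.50       951.1147     3,804.4589
  Σ                  1,030.4988     3,962.2051
P = 1,030.4988; D_Mac = 3.84494 half-year periods = 1.92247 yrs; D_mod = 1.88570 yrs.
DV01 ≈ 1.88570 × 1,030.4988 × 0.0001 = 0.194321.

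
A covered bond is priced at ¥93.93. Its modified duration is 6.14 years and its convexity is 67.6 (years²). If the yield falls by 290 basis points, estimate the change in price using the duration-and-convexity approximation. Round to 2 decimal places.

+¥19.40

Duration effect: -D_mod·Δy = -6.14 × (-0.029) = +0.178060
Convexity effect: ½·C·(Δy)² = 0.5 × 67.6 × (-0.029)² = +0.0284258
ΔP/P ≈ +0.178060 + 0.0284258 = +0.2064858
ΔP ≈ 93.93 × (+0.2064858) = +19.395211194.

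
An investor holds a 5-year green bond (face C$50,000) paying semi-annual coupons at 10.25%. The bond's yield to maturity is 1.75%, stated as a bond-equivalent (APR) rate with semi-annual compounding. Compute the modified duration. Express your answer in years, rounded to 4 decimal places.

4.1686 years

Periodic yield y = 0.00875. First find Macaulay duration:
  t   CF        PV=CF/(1+0.00875)^t    t·PV
  1     2,562.50     2,540.2726     2,540.2726
  2     2,562.50     2,518.2380     5,036.4761
  3     2,562.50     2,496.3946     7,489.1837
  4     2,562.50     2,474.7406     9,898.9624
  5     2,562.50     2,453.2744    12,266.3722
  6     2,562.50     2,431.9945    14,591.9670
  7     2,562.50     2,410.8991    16,876.2939
  8     2,562.50     2,389.9867    19,119.8940
  9     2,562.50     2,369.2558    21,323.3018
  10   52,562.50    48,177.0869   481,770.8686
  Σ                 70,262.1433   590,913.5923
P = 70,262.1433; Macaulay duration = 590,913.5923 / 70,262.1433 = 8.41013 half-year periods = 4.20506 years.
Modified duration = D_Mac / (1 + y) = 4.20506 / 1.00875 = 4.16859 years.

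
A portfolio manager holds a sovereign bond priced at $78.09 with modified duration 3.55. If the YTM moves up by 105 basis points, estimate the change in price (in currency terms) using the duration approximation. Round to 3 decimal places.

Duration approximation: ΔP/P ≈ -D_mod · Δy = -3.55 × (+0.0105) = -0.037275.
ΔP ≈ 78.09 × (-0.037275) = -2.91080475.

-$2.911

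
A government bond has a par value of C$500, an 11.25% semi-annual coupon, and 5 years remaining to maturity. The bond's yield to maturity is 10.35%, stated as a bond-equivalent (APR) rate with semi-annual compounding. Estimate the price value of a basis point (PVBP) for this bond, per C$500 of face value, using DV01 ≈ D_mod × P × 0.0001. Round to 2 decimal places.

Periodic yield y = 0.05175.
  t   CF        PV=CF/(1+0.05175)^t    t·PV
  1       28.125        26.7411        26.7411
  2       28.125        25.4254        50.8508
  3       28.125        24.1744        72.5231
  4       28.125        22.9849        91.9396
  5       28.125        21.8539       109.2697
  6       28.125        20.7787       124.6719
  7       28.125        19.7563       138.2939
  8       28.125        18.7842       150.2735
  9       28.125        17.8599       160.7394
  10     528.125       318.8684     3,188.6843
  Σ                    517.2272     4,113.9872
P = 517.2272; D_Mac = 7.95393 half-year periods = 3.97696 yrs; D_mod = 3.78128 yrs.
DV01 ≈ 3.78128 × 517.2272 × 0.0001 = 0.195578.

C$0.20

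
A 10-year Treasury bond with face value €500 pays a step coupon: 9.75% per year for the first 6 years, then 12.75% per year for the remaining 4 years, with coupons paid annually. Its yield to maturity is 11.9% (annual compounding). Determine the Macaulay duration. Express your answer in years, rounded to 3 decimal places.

6.682 years

Periodic yield y = 0.119. Discount each cash flow and weight by its year:
  t   CF        PV=CF/(1+0.119)^t    t·PV
  1        48.75        43.5657        43.5657
  2        48.75        38.9327        77.8654
  3        48.75        34.7924       104.3772
  4        48.75        31.0924       124.3696
  5        48.75        27.7859       138.9294
  6        48.75        24.8310       148.9860
  7        63.75        29.0181       203.1270
  8        63.75        25.9322       207.4577
  9        63.75        23.1744       208.5700
  10      563.75       183.1410     1,831.4105
  Σ                    462.2659     3,088.6584
Price P = Σ PV = 462.2659.
Macaulay duration = Σ(t·PV) / P = 3,088.6584 / 462.2659 = 6.68156 years.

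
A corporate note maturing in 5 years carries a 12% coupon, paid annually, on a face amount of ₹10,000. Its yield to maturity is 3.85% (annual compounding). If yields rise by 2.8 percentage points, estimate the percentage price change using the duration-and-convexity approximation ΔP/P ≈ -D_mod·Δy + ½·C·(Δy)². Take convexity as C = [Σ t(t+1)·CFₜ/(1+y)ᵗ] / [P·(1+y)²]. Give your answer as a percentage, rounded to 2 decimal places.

With y = 0.0385:
  t   CF        PV=CF/(1+0.0385)^t    t·PV        t(t+1)·PV
  1     1,200.00     1,155.5128     1,155.5128       2,311.0255
  2     1,200.00     1,112.6748     2,225.3496       6,676.0487
  3     1,200.00     1,071.4249     3,214.2748      12,857.0990
  4     1,200.00     1,031.7043     4,126.8172      20,634.0861
  5    11,200.00     9,272.2582    46,361.2912     278,167.7470
  Σ                 13,643.5750    57,083.2455     320,646.0064
P = 13,643.5750; D_Mac = 4.18389 yrs; D_mod = 4.02878 yrs; C = 21.79138.
Duration effect: -4.02878 × (+0.028) = -0.112806
Convexity effect: 0.5 × 21.79138 × (0.028)² = +0.0085422
ΔP/P ≈ -0.112806 + 0.0085422 = -0.104264 = -10.4264%.

-10.43%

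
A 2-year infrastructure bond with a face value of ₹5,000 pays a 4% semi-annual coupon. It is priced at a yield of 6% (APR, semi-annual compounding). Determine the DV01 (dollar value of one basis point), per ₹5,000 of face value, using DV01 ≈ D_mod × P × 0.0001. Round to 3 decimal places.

₹0.907

Periodic yield y = 0.03.
  t   CF        PV=CF/(1+0.03)^t    t·PV
  1       100.00        97.0874        97.0874
  2       100.00        94.2596       188.5192
  3       100.00        91.5142       274.5425
  4     5,100.00     4,531.2839    18,125.1358
  Σ                  4,814.1451    18,685.2848
P = 4,814.1451; D_Mac = 3.88133 half-year periods = 1.94066 yrs; D_mod = 1.88414 yrs.
DV01 ≈ 1.88414 × 4,814.1451 × 0.0001 = 0.907053.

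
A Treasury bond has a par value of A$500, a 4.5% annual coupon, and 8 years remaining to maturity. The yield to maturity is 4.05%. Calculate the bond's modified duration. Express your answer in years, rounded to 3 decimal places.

6.643 years

Periodic yield y = 0.0405. First find Macaulay duration:
  t   CF        PV=CF/(1+0.0405)^t    t·PV
  1        22.50        21.6242        21.6242
  2        22.50        20.7825        41.5651
  3        22.50        19.9736        59.9208
  4        22.50        19.1962        76.7846
  5        22.50        18.4490        92.2448
  6        22.50        17.7309       106.3852
  7        22.50        17.0407       119.2850
  8       522.50       380.3204     3,042.5632
  Σ                    515.1174     3,560.3729
P = 515.1174; Macaulay duration = 3,560.3729 / 515.1174 = 6.91177 years.
Modified duration = D_Mac / (1 + y) = 6.91177 / 1.0405 = 6.64274 years.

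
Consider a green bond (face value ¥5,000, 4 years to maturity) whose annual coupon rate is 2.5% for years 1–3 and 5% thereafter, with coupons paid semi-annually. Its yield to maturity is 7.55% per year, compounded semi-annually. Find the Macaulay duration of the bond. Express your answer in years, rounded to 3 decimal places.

3.809 years

Periodic yield y = 0.03775. Discount each cash flow and weight by its period:
  t   CF        PV=CF/(1+0.03775)^t    t·PV
  1        62.50        60.2265        60.2265
  2        62.50        58.0356       116.0712
  3        62.50        55.9245       167.7734
  4        62.50        53.8901       215.5604
  5        62.50        51.9298       259.6488
  6        62.50        50.0407       300.2443
  7       125.00        96.4408       675.0856
  8     5,125.00     3,810.2365    30,481.8920
  Σ                  4,236.7244    32,276.5022
Price P = Σ PV = 4,236.7244.
Macaulay duration = Σ(t·PV) / P = 32,276.5022 / 4,236.7244 = 7.61827 half-year periods.
In years: 7.61827 / 2 = 3.80913 years.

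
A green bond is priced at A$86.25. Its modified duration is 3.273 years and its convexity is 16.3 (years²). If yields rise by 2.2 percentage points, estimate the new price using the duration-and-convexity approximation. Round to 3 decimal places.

Duration effect: -D_mod·Δy = -3.273 × (+0.022) = -0.072006
Convexity effect: ½·C·(Δy)² = 0.5 × 16.3 × (0.022)² = +0.0039446
ΔP/P ≈ -0.072006 + 0.0039446 = -0.0680614
New price ≈ 86.25 × (1 - 0.0680614) = 80.37970425.

A$80.380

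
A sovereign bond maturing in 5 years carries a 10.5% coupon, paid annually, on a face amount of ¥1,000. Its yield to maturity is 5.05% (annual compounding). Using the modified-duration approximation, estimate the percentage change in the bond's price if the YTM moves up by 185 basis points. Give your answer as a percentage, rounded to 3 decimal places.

-7.448%

Periodic yield y = 0.0505. Modified duration first:
  t   CF        PV=CF/(1+0.0505)^t    t·PV
  1       105.00        99.9524        99.9524
  2       105.00        95.1475       190.2949
  3       105.00        90.5735       271.7205
  4       105.00        86.2194       344.8777
  5     1,105.00       863.7379     4,318.6897
  Σ                  1,235.6307     5,225.5351
P = 1,235.6307; D_Mac = 4.22904 yrs; D_mod = 4.22904/(1+0.0505) = 4.02574 yrs.
ΔP/P ≈ -D_mod · Δy = -4.02574 × (+0.0185) = -0.074476 = -7.4476%.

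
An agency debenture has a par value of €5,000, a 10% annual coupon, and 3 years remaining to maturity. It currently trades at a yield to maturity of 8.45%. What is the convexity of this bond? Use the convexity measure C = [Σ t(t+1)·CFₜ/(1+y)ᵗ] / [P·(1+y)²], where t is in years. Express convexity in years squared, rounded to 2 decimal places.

With y = 0.0845:
  t   CF        PV=CF/(1+0.0845)^t    t·PV        t(t+1)·PV
  1       500.00       461.0420       461.0420         922.0839
  2       500.00       425.1194       850.2387       2,550.7162
  3     5,500.00     4,311.9530    12,935.8591      51,743.4362
  Σ                  5,198.1143    14,247.1398      55,216.2364
P = 5,198.1143.
Convexity = Σ t(t+1)·PV / [P·(1+y)²] = 55,216.2364 / (5,198.1143 × 1.176140) = 9.03154.

9.03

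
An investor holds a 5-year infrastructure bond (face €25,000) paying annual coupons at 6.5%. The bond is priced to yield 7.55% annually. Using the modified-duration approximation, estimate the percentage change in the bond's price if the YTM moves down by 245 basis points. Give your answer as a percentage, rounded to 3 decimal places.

+10.050%

Periodic yield y = 0.0755. Modified duration first:
  t   CF        PV=CF/(1+0.0755)^t    t·PV
  1     1,625.00     1,510.9252     1,510.9252
  2     1,625.00     1,404.8583     2,809.7167
  3     1,625.00     1,306.2374     3,918.7123
  4     1,625.00     1,214.5397     4,858.1587
  5    26,625.00    18,502.8038    92,514.0188
  Σ                 23,939.3644   105,611.5316
P = 23,939.3644; D_Mac = 4.41163 yrs; D_mod = 4.41163/(1+0.0755) = 4.10193 yrs.
ΔP/P ≈ -D_mod · Δy = -4.10193 × (-0.0245) = +0.100497 = +10.0497%.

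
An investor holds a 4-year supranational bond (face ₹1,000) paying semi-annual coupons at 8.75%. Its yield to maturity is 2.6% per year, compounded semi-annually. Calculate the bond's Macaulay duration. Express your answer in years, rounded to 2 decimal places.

Periodic yield y = 0.013. Discount each cash flow and weight by its period:
  t   CF        PV=CF/(1+0.013)^t    t·PV
  1        43.75        43.1885        43.1885
  2        43.75        42.6343        85.2686
  3        43.75        42.0872       126.2615
  4        43.75        41.5471       166.1882
  5        43.75        41.0139       205.0694
  6        43.75        40.4875       242.9252
  7        43.75        39.9680       279.7757
  8     1,043.75       941.2845     7,530.2763
  Σ                  1,232.2110     8,678.9535
Price P = Σ PV = 1,232.2110.
Macaulay duration = Σ(t·PV) / P = 8,678.9535 / 1,232.2110 = 7.04340 half-year periods.
In years: 7.04340 / 2 = 3.52170 years.

3.52 years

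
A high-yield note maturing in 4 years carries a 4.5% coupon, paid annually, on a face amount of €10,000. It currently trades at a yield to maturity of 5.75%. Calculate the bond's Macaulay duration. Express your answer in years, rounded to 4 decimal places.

3.7426 years

Periodic yield y = 0.0575. Discount each cash flow and weight by its year:
  t   CF        PV=CF/(1+0.0575)^t    t·PV
  1       450.00       425.5319       425.5319
  2       450.00       402.3942       804.7885
  3       450.00       380.5147     1,141.5440
  4    10,450.00     8,355.9299    33,423.7195
  Σ                  9,564.3707    35,795.5838
Price P = Σ PV = 9,564.3707.
Macaulay duration = Σ(t·PV) / P = 35,795.5838 / 9,564.3707 = 3.74260 years.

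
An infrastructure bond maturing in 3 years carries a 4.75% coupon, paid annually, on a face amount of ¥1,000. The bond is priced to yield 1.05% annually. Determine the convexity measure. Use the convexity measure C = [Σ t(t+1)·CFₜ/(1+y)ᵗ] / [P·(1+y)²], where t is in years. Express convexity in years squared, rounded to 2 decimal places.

11.09

With y = 0.0105:
  t   CF        PV=CF/(1+0.0105)^t    t·PV        t(t+1)·PV
  1        47.50        47.0064        47.0064          94.0129
  2        47.50        46.5180        93.0360         279.1080
  3     1,047.50     1,015.1847     3,045.5542      12,182.2168
  Σ                  1,108.7092     3,185.5966      12,555.3376
P = 1,108.7092.
Convexity = Σ t(t+1)·PV / [P·(1+y)²] = 12,555.3376 / (1,108.7092 × 1.021110) = 11.09017.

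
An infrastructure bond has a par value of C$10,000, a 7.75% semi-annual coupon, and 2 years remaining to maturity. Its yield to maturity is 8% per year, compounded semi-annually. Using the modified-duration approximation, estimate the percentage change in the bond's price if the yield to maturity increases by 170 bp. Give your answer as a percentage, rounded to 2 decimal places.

Periodic yield y = 0.04. Modified duration first:
  t   CF        PV=CF/(1+0.04)^t    t·PV
  1       387.50       372.5962       372.5962
  2       387.50       358.2655       716.5311
  3       387.50       344.4861     1,033.4583
  4    10,387.50     8,879.2785    35,517.1141
  Σ                  9,954.6263    37,639.6996
P = 9,954.6263; D_Mac = 3.78113 half-year periods = 1.89056 yrs; D_mod = 1.89056/(1+0.04) = 1.81785 yrs.
ΔP/P ≈ -D_mod · Δy = -1.81785 × (+0.017) = -0.030903 = -3.0903%.

-3.09%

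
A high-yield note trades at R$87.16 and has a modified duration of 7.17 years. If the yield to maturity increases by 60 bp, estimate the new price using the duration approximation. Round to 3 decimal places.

R$83.410

Duration approximation: ΔP/P ≈ -D_mod · Δy = -7.17 × (+0.006) = -0.043020.
New price ≈ 87.16 × (1 - 0.043020) = 83.4103768.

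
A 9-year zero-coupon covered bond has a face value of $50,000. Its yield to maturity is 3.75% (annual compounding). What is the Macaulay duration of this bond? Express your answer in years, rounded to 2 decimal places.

9.00 years

A zero-coupon bond has a single cash flow at maturity, so its Macaulay duration equals its maturity: 9 years.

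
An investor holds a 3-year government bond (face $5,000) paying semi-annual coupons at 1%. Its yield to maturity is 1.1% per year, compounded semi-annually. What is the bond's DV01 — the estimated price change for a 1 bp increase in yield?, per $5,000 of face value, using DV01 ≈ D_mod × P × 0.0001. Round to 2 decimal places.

Periodic yield y = 0.0055.
  t   CF        PV=CF/(1+0.0055)^t    t·PV
  1        25.00        24.8633        24.8633
  2        25.00        24.7273        49.4545
  3        25.00        24.5920        73.7760
  4        25.00        24.4575        97.8299
  5        25.00        24.3237       121.6185
  6     5,025.00     4,862.3209    29,173.9253
  Σ                  4,985.2846    29,541.4675
P = 4,985.2846; D_Mac = 5.92573 half-year periods = 2.96287 yrs; D_mod = 2.94666 yrs.
DV01 ≈ 2.94666 × 4,985.2846 × 0.0001 = 1.468994.

$1.47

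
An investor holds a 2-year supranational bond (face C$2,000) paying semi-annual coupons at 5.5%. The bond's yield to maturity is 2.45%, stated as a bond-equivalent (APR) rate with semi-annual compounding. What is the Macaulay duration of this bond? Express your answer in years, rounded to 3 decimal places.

Periodic yield y = 0.01225. Discount each cash flow and weight by its period:
  t   CF        PV=CF/(1+0.01225)^t    t·PV
  1        55.00        54.3344        54.3344
  2        55.00        53.6769       107.3537
  3        55.00        53.0273       159.0818
  4     2,055.00     1,957.3148     7,829.2593
  Σ                  2,118.3534     8,150.0292
Price P = Σ PV = 2,118.3534.
Macaulay duration = Σ(t·PV) / P = 8,150.0292 / 2,118.3534 = 3.84734 half-year periods.
In years: 3.84734 / 2 = 1.92367 years.

1.924 years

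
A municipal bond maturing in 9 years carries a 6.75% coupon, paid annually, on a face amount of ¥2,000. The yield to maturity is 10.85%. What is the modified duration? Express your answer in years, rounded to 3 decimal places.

Periodic yield y = 0.1085. First find Macaulay duration:
  t   CF        PV=CF/(1+0.1085)^t    t·PV
  1       135.00       121.7862       121.7862
  2       135.00       109.8658       219.7315
  3       135.00        99.1121       297.3363
  4       135.00        89.4110       357.6440
  5       135.00        80.6595       403.2973
  6       135.00        72.7645       436.5870
  7       135.00        65.6423       459.4962
  8       135.00        59.2172       473.7379
  9     2,135.00       844.8442     7,603.5974
  Σ                  1,543.3027    10,373.2139
P = 1,543.3027; Macaulay duration = 10,373.2139 / 1,543.3027 = 6.72144 years.
Modified duration = D_Mac / (1 + y) = 6.72144 / 1.1085 = 6.06354 years.

6.064 years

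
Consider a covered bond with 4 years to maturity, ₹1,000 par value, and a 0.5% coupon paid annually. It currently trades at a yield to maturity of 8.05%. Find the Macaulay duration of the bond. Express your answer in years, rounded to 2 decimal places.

Periodic yield y = 0.0805. Discount each cash flow and weight by its year:
  t   CF        PV=CF/(1+0.0805)^t    t·PV
  1         5.00         4.6275         4.6275
  2         5.00         4.2827         8.5655
  3         5.00         3.9637        11.8910
  4     1,005.00       737.3386     2,949.3544
  Σ                    750.2125     2,974.4384
Price P = Σ PV = 750.2125.
Macaulay duration = Σ(t·PV) / P = 2,974.4384 / 750.2125 = 3.96479 years.

3.96 years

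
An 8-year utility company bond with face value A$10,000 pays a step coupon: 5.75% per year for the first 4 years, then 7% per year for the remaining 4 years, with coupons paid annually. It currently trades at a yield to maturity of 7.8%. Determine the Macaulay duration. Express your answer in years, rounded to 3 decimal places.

6.525 years

Periodic yield y = 0.078. Discount each cash flow and weight by its year:
  t   CF        PV=CF/(1+0.078)^t    t·PV
  1       575.00       533.3952       533.3952
  2       575.00       494.8007       989.6014
  3       575.00       458.9988     1,376.9964
  4       575.00       425.7874     1,703.1496
  5       700.00       480.8440     2,404.2202
  6       700.00       446.0520     2,676.3119
  7       700.00       413.7774     2,896.4415
  8    10,700.00     5,867.2378    46,937.9024
  Σ                  9,120.8933    59,518.0186
Price P = Σ PV = 9,120.8933.
Macaulay duration = Σ(t·PV) / P = 59,518.0186 / 9,120.8933 = 6.52546 years.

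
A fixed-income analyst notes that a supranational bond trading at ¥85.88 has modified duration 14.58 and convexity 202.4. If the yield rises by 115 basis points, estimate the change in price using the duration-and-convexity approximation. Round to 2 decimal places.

-¥13.25

Duration effect: -D_mod·Δy = -14.58 × (+0.0115) = -0.167670
Convexity effect: ½·C·(Δy)² = 0.5 × 202.4 × (0.0115)² = +0.0133837
ΔP/P ≈ -0.167670 + 0.0133837 = -0.1542863
ΔP ≈ 85.88 × (-0.1542863) = -13.250107444.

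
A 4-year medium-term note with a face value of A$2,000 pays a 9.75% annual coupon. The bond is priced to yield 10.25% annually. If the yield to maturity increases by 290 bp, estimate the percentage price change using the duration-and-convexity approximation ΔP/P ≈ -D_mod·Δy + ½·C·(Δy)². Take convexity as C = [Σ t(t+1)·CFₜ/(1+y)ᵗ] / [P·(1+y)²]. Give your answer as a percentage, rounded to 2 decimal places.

With y = 0.1025:
  t   CF        PV=CF/(1+0.1025)^t    t·PV        t(t+1)·PV
  1       195.00       176.8707       176.8707         353.7415
  2       195.00       160.4270       320.8540         962.5619
  3       195.00       145.5120       436.5360       1,746.1440
  4     2,195.00     1,485.6624     5,942.6496      29,713.2480
  Σ                  1,968.4721     6,876.9103      32,775.6954
P = 1,968.4721; D_Mac = 3.49353 yrs; D_mod = 3.16873 yrs; C = 13.69826.
Duration effect: -3.16873 × (+0.029) = -0.091893
Convexity effect: 0.5 × 13.69826 × (0.029)² = +0.0057601
ΔP/P ≈ -0.091893 + 0.0057601 = -0.086133 = -8.6133%.

-8.61%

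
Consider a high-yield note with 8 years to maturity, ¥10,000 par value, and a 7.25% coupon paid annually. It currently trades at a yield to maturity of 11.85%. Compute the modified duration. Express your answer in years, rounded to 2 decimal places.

5.44 years

Periodic yield y = 0.1185. First find Macaulay duration:
  t   CF        PV=CF/(1+0.1185)^t    t·PV
  1       725.00       648.1895       648.1895
  2       725.00       579.5168     1,159.0336
  3       725.00       518.1196     1,554.3589
  4       725.00       463.2272     1,852.9088
  5       725.00       414.1504     2,070.7519
  6       725.00       370.2730     2,221.6382
  7       725.00       331.0443     2,317.3100
  8    10,725.00     4,378.3391    35,026.7127
  Σ                  7,702.8599    46,850.9035
P = 7,702.8599; Macaulay duration = 46,850.9035 / 7,702.8599 = 6.08227 years.
Modified duration = D_Mac / (1 + y) = 6.08227 / 1.1185 = 5.43788 years.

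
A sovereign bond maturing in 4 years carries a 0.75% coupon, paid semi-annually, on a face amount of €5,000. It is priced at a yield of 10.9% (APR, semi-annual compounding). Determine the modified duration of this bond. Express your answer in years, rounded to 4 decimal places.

3.7304 years

Periodic yield y = 0.0545. First find Macaulay duration:
  t   CF        PV=CF/(1+0.0545)^t    t·PV
  1        18.75        17.7809        17.7809
  2        18.75        16.8620        33.7239
  3        18.75        15.9905        47.9714
  4        18.75        15.1640        60.6562
  5        18.75        14.3803        71.9016
  6        18.75        13.6371        81.8226
  7        18.75        12.9323        90.5260
  8     5,018.75     3,282.6372    26,261.0978
  Σ                  3,389.3843    26,665.4804
P = 3,389.3843; Macaulay duration = 26,665.4804 / 3,389.3843 = 7.86735 half-year periods = 3.93368 years.
Modified duration = D_Mac / (1 + y) = 3.93368 / 1.0545 = 3.73037 years.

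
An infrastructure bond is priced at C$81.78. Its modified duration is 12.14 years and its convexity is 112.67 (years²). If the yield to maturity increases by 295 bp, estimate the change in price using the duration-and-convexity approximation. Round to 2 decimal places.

Duration effect: -D_mod·Δy = -12.14 × (+0.0295) = -0.358130
Convexity effect: ½·C·(Δy)² = 0.5 × 112.67 × (0.0295)² = +0.04902553375
ΔP/P ≈ -0.358130 + 0.04902553375 = -0.30910446625
ΔP ≈ 81.78 × (-0.30910446625) = -25.278563249925.

-C$25.28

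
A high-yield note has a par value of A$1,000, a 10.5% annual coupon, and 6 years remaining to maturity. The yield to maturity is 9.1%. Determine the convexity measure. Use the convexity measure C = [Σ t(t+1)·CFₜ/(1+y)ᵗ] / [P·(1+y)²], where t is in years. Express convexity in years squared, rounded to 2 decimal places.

25.88

With y = 0.091:
  t   CF        PV=CF/(1+0.091)^t    t·PV        t(t+1)·PV
  1       105.00        96.2420        96.2420         192.4840
  2       105.00        88.2145       176.4289         529.2868
  3       105.00        80.8565       242.5696         970.2782
  4       105.00        74.1123       296.4492       1,482.2460
  5       105.00        67.9306       339.6531       2,037.9184
  6     1,105.00       655.2602     3,931.5611      27,520.9274
  Σ                  1,062.6161     5,082.9038      32,733.1409
P = 1,062.6161.
Convexity = Σ t(t+1)·PV / [P·(1+y)²] = 32,733.1409 / (1,062.6161 × 1.190281) = 25.87985.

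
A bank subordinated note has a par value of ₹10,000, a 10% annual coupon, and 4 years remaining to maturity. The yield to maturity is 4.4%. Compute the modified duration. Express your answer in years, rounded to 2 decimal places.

Periodic yield y = 0.044. First find Macaulay duration:
  t   CF        PV=CF/(1+0.044)^t    t·PV
  1     1,000.00       957.8544       957.8544
  2     1,000.00       917.4851     1,834.9701
  3     1,000.00       878.8171     2,636.4513
  4    11,000.00     9,259.5673    37,038.2690
  Σ                 12,013.7238    42,467.5449
P = 12,013.7238; Macaulay duration = 42,467.5449 / 12,013.7238 = 3.53492 years.
Modified duration = D_Mac / (1 + y) = 3.53492 / 1.044 = 3.38594 years.

3.39 years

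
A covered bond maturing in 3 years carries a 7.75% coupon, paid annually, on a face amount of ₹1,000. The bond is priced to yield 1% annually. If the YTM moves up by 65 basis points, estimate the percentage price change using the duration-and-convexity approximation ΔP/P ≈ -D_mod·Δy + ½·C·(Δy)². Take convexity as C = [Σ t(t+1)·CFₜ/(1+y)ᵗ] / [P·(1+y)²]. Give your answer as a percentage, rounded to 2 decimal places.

-1.78%

With y = 0.01:
  t   CF        PV=CF/(1+0.01)^t    t·PV        t(t+1)·PV
  1        77.50        76.7327        76.7327         153.4653
  2        77.50        75.9729       151.9459         455.8377
  3     1,077.50     1,045.8109     3,137.4327      12,549.7306
  Σ                  1,198.5165     3,366.1112      13,159.0336
P = 1,198.5165; D_Mac = 2.80856 yrs; D_mod = 2.78076 yrs; C = 10.76310.
Duration effect: -2.78076 × (+0.0065) = -0.018075
Convexity effect: 0.5 × 10.76310 × (0.0065)² = +0.0002274
ΔP/P ≈ -0.018075 + 0.0002274 = -0.017848 = -1.7848%.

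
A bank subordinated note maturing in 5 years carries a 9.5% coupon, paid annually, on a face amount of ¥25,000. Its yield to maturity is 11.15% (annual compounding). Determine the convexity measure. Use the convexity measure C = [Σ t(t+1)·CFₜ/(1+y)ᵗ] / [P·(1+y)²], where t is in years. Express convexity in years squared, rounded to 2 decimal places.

With y = 0.1115:
  t   CF        PV=CF/(1+0.1115)^t    t·PV        t(t+1)·PV
  1     2,375.00     2,136.7521     2,136.7521       4,273.5043
  2     2,375.00     1,922.4041     3,844.8082      11,534.4245
  3     2,375.00     1,729.5583     5,188.6750      20,754.6999
  4     2,375.00     1,556.0579     6,224.2315      31,121.1575
  5    27,375.00    16,136.4053    80,682.0263     484,092.1580
  Σ                 23,481.1777    98,076.4931     551,775.9442
P = 23,481.1777.
Convexity = Σ t(t+1)·PV / [P·(1+y)²] = 551,775.9442 / (23,481.1777 × 1.235432) = 19.02059.

19.02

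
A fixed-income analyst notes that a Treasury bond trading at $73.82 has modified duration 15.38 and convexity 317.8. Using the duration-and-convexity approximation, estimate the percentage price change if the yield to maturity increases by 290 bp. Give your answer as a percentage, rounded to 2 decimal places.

Duration effect: -D_mod·Δy = -15.38 × (+0.029) = -0.446020
Convexity effect: ½·C·(Δy)² = 0.5 × 317.8 × (0.029)² = +0.1336349
ΔP/P ≈ -0.446020 + 0.1336349 = -0.3123851
= -31.23851%.

-31.24%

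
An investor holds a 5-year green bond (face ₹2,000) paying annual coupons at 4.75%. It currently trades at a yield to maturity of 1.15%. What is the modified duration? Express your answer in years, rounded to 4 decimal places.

4.5522 years

Periodic yield y = 0.0115. First find Macaulay duration:
  t   CF        PV=CF/(1+0.0115)^t    t·PV
  1        95.00        93.9199        93.9199
  2        95.00        92.8521       185.7042
  3        95.00        91.7965       275.3894
  4        95.00        90.7528       363.0112
  5     2,095.00     1,978.5845     9,892.9223
  Σ                  2,347.9058    10,810.9470
P = 2,347.9058; Macaulay duration = 10,810.9470 / 2,347.9058 = 4.60451 years.
Modified duration = D_Mac / (1 + y) = 4.60451 / 1.0115 = 4.55216 years.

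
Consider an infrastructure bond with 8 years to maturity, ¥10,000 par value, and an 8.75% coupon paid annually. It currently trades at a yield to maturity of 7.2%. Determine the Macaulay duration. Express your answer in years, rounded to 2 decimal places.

6.17 years

Periodic yield y = 0.072. Discount each cash flow and weight by its year:
  t   CF        PV=CF/(1+0.072)^t    t·PV
  1       875.00       816.2313       816.2313
  2       875.00       761.4098     1,522.8197
  3       875.00       710.2704     2,130.8111
  4       875.00       662.5656     2,650.2626
  5       875.00       618.0650     3,090.3248
  6       875.00       576.5531     3,459.3188
  7       875.00       537.8294     3,764.8059
  8    10,875.00     6,235.4957    49,883.9655
  Σ                 10,918.4204    67,318.5397
Price P = Σ PV = 10,918.4204.
Macaulay duration = Σ(t·PV) / P = 67,318.5397 / 10,918.4204 = 6.16559 years.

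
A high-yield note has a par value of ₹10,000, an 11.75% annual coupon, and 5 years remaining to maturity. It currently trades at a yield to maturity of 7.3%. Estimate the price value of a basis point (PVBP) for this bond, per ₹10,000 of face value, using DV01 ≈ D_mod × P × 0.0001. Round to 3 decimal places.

Periodic yield y = 0.073.
  t   CF        PV=CF/(1+0.073)^t    t·PV
  1     1,175.00     1,095.0606     1,095.0606
  2     1,175.00     1,020.5597     2,041.1194
  3     1,175.00       951.1274     2,853.3823
  4     1,175.00       886.4188     3,545.6754
  5    11,175.00     7,856.8583    39,284.2916
  Σ                 11,810.0249    48,819.5293
P = 11,810.0249; D_Mac = 4.13374 yrs; D_mod = 3.85250 yrs.
DV01 ≈ 3.85250 × 11,810.0249 × 0.0001 = 4.549816.

₹4.550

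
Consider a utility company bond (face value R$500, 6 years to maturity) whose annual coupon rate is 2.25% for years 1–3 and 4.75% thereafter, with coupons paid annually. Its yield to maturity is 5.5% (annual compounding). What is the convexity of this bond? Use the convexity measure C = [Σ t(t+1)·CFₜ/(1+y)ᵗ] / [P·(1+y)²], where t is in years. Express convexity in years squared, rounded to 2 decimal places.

With y = 0.055:
  t   CF        PV=CF/(1+0.055)^t    t·PV        t(t+1)·PV
  1        11.25        10.6635        10.6635          21.3270
  2        11.25        10.1076        20.2152          60.6455
  3        11.25         9.5807        28.7420         114.9678
  4        23.75        19.1714        76.6856         383.4280
  5        23.75        18.1719        90.8597         545.1582
  6       523.75       379.8475     2,279.0850      15,953.5952
  Σ                    447.5426     2,506.2510      17,079.1218
P = 447.5426.
Convexity = Σ t(t+1)·PV / [P·(1+y)²] = 17,079.1218 / (447.5426 × 1.113025) = 34.28674.

34.29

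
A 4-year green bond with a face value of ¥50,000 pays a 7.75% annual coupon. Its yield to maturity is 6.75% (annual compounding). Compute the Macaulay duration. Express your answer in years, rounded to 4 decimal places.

3.5962 years

Periodic yield y = 0.0675. Discount each cash flow and weight by its year:
  t   CF        PV=CF/(1+0.0675)^t    t·PV
  1     3,875.00     3,629.9766     3,629.9766
  2     3,875.00     3,400.4464     6,800.8929
  3     3,875.00     3,185.4299     9,556.2898
  4    53,875.00    41,487.3551   165,949.4203
  Σ                 51,703.2080   185,936.5796
Price P = Σ PV = 51,703.2080.
Macaulay duration = Σ(t·PV) / P = 185,936.5796 / 51,703.2080 = 3.59623 years.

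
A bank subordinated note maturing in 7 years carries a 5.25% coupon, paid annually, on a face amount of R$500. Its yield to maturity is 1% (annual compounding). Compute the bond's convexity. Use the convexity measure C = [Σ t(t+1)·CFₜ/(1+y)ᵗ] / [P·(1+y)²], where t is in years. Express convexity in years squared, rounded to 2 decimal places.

With y = 0.01:
  t   CF        PV=CF/(1+0.01)^t    t·PV        t(t+1)·PV
  1        26.25        25.9901        25.9901          51.9802
  2        26.25        25.7328        51.4655         154.3966
  3        26.25        25.4780        76.4340         305.7359
  4        26.25        25.2257       100.9029         504.5147
  5        26.25        24.9760       124.8799         749.2792
  6        26.25        24.7287       148.3721       1,038.6049
  7       526.25       490.8429     3,435.9001      27,487.2011
  Σ                    642.9741     3,963.9447      30,291.7126
P = 642.9741.
Convexity = Σ t(t+1)·PV / [P·(1+y)²] = 30,291.7126 / (642.9741 × 1.020100) = 46.18358.

46.18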